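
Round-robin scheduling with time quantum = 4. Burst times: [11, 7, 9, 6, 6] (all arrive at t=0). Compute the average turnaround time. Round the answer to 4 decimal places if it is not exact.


Time quantum = 4
Execution trace:
  J1 runs 4 units, time = 4
  J2 runs 4 units, time = 8
  J3 runs 4 units, time = 12
  J4 runs 4 units, time = 16
  J5 runs 4 units, time = 20
  J1 runs 4 units, time = 24
  J2 runs 3 units, time = 27
  J3 runs 4 units, time = 31
  J4 runs 2 units, time = 33
  J5 runs 2 units, time = 35
  J1 runs 3 units, time = 38
  J3 runs 1 units, time = 39
Finish times: [38, 27, 39, 33, 35]
Average turnaround = 172/5 = 34.4

34.4


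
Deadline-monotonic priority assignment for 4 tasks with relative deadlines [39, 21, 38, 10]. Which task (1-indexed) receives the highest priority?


Sort tasks by relative deadline (ascending):
  Task 4: deadline = 10
  Task 2: deadline = 21
  Task 3: deadline = 38
  Task 1: deadline = 39
Priority order (highest first): [4, 2, 3, 1]
Highest priority task = 4

4


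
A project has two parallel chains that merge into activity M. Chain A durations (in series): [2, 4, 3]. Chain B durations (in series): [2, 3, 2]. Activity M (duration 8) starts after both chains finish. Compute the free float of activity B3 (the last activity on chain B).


ES(B3) = sum of predecessors on chain B = 5
EF(B3) = ES + duration = 5 + 2 = 7
Successor of B3 is M. ES(M) = max(sum(A), sum(B)) = max(9, 7) = 9
Free float = ES(successor) - EF(current) = 9 - 7 = 2

2


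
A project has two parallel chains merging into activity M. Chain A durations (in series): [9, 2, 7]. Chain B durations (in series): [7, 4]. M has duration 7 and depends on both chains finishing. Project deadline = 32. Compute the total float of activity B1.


Forward pass: ES(B1) = sum of predecessors on chain B = 0
EF = ES + duration = 0 + 7 = 7
Backward pass: LF(M) = deadline = 32; LS(M) = 32 - 7 = 25
LF(B1) = LS(M) - sum(successors on chain B) = 25 - 4 = 21
LS = LF - duration = 21 - 7 = 14
Total float = LS - ES = 14 - 0 = 14

14


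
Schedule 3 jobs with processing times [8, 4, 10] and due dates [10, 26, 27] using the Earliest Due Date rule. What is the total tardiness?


Sort by due date (EDD order): [(8, 10), (4, 26), (10, 27)]
Compute completion times and tardiness:
  Job 1: p=8, d=10, C=8, tardiness=max(0,8-10)=0
  Job 2: p=4, d=26, C=12, tardiness=max(0,12-26)=0
  Job 3: p=10, d=27, C=22, tardiness=max(0,22-27)=0
Total tardiness = 0

0


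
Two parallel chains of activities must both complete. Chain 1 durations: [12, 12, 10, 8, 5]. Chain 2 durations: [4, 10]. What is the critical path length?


Path A total = 12 + 12 + 10 + 8 + 5 = 47
Path B total = 4 + 10 = 14
Critical path = longest path = max(47, 14) = 47

47


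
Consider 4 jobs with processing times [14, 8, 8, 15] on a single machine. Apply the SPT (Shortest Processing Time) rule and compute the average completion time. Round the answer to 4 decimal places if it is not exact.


Sort jobs by processing time (SPT order): [8, 8, 14, 15]
Compute completion times sequentially:
  Job 1: processing = 8, completes at 8
  Job 2: processing = 8, completes at 16
  Job 3: processing = 14, completes at 30
  Job 4: processing = 15, completes at 45
Sum of completion times = 99
Average completion time = 99/4 = 24.75

24.75


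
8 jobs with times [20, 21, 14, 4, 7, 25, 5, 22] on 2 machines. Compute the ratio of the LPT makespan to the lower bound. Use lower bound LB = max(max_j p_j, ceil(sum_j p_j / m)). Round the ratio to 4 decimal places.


LPT order: [25, 22, 21, 20, 14, 7, 5, 4]
Machine loads after assignment: [61, 57]
LPT makespan = 61
Lower bound = max(max_job, ceil(total/2)) = max(25, 59) = 59
Ratio = 61 / 59 = 1.0339

1.0339


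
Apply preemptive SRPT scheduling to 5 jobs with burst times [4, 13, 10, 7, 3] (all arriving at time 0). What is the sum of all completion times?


Since all jobs arrive at t=0, SRPT equals SPT ordering.
SPT order: [3, 4, 7, 10, 13]
Completion times:
  Job 1: p=3, C=3
  Job 2: p=4, C=7
  Job 3: p=7, C=14
  Job 4: p=10, C=24
  Job 5: p=13, C=37
Total completion time = 3 + 7 + 14 + 24 + 37 = 85

85


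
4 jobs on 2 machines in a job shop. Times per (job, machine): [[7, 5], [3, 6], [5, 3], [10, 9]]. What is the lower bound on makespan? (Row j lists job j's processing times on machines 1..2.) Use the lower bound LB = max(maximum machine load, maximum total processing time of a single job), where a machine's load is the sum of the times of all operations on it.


Machine loads:
  Machine 1: 7 + 3 + 5 + 10 = 25
  Machine 2: 5 + 6 + 3 + 9 = 23
Max machine load = 25
Job totals:
  Job 1: 12
  Job 2: 9
  Job 3: 8
  Job 4: 19
Max job total = 19
Lower bound = max(25, 19) = 25

25


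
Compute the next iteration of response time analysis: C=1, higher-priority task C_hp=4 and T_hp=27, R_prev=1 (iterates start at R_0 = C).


R_next = C + ceil(R_prev / T_hp) * C_hp
ceil(1 / 27) = ceil(0.037) = 1
Interference = 1 * 4 = 4
R_next = 1 + 4 = 5

5


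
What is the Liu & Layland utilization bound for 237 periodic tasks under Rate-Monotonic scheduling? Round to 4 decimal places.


Compute 2^(1/237) = 1.0029289527
Subtract 1: 1.0029289527 - 1 = 0.0029289527
Multiply by n: 237 * 0.0029289527 = 0.6941617899
Round to 4 dp: 0.6942

0.6942


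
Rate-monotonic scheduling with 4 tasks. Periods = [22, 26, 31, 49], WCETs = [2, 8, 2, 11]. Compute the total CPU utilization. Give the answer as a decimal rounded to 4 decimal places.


Compute individual utilizations (exact fractions):
  Task 1: C/T = 2/22 = 1/11 (approx. 0.0909)
  Task 2: C/T = 8/26 = 4/13 (approx. 0.3077)
  Task 3: C/T = 2/31 (approx. 0.0645)
  Task 4: C/T = 11/49 (approx. 0.2245)
Total utilization U = 1/11 + 4/13 + 2/31 + 11/49 = 149360/217217
Rounded to 4 decimal places: U = 0.6876
RM (Liu & Layland) bound for 4 tasks = 0.756828; compare with U = 149360/217217 (approx. 0.687607)
U <= bound, so schedulable by RM sufficient condition.

0.6876


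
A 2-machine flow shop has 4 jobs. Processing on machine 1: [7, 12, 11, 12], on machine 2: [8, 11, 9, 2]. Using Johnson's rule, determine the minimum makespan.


Apply Johnson's rule:
  Group 1 (a <= b): [(1, 7, 8)]
  Group 2 (a > b): [(2, 12, 11), (3, 11, 9), (4, 12, 2)]
Optimal job order: [1, 2, 3, 4]
Schedule:
  Job 1: M1 done at 7, M2 done at 15
  Job 2: M1 done at 19, M2 done at 30
  Job 3: M1 done at 30, M2 done at 39
  Job 4: M1 done at 42, M2 done at 44
Makespan = 44

44


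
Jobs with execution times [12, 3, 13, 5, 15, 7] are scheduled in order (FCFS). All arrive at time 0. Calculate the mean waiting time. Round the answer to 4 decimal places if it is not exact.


FCFS order (as given): [12, 3, 13, 5, 15, 7]
Waiting times:
  Job 1: wait = 0
  Job 2: wait = 12
  Job 3: wait = 15
  Job 4: wait = 28
  Job 5: wait = 33
  Job 6: wait = 48
Sum of waiting times = 136
Average waiting time = 136/6 = 22.6667

22.6667


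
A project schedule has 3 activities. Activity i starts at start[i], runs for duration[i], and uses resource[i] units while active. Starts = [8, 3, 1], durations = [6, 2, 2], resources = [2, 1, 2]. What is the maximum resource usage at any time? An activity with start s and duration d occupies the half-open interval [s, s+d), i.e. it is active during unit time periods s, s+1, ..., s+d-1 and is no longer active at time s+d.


Each activity i is active on [start_i, start_i + duration_i).
Compute total resource usage per time slot:
  t=0: active resources = [], total = 0
  t=1: active resources = [2], total = 2
  t=2: active resources = [2], total = 2
  t=3: active resources = [1], total = 1
  t=4: active resources = [1], total = 1
  t=5: active resources = [], total = 0
  t=6: active resources = [], total = 0
  t=7: active resources = [], total = 0
  t=8: active resources = [2], total = 2
  t=9: active resources = [2], total = 2
  t=10: active resources = [2], total = 2
  t=11: active resources = [2], total = 2
  t=12: active resources = [2], total = 2
  t=13: active resources = [2], total = 2
Peak resource demand = 2

2


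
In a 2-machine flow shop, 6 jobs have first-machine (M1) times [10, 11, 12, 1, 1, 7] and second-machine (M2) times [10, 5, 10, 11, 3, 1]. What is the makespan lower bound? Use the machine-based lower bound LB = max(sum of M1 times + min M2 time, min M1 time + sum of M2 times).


LB1 = sum(M1 times) + min(M2 times) = 42 + 1 = 43
LB2 = min(M1 times) + sum(M2 times) = 1 + 40 = 41
Lower bound = max(LB1, LB2) = max(43, 41) = 43

43


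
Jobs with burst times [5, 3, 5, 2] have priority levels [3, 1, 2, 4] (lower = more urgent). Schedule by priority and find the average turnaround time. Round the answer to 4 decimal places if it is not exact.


Sort by priority (ascending = highest first):
Order: [(1, 3), (2, 5), (3, 5), (4, 2)]
Completion times:
  Priority 1, burst=3, C=3
  Priority 2, burst=5, C=8
  Priority 3, burst=5, C=13
  Priority 4, burst=2, C=15
Average turnaround = 39/4 = 9.75

9.75


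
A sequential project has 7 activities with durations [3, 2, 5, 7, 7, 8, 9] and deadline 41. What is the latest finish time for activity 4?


LF(activity 4) = deadline - sum of successor durations
Successors: activities 5 through 7 with durations [7, 8, 9]
Sum of successor durations = 24
LF = 41 - 24 = 17

17


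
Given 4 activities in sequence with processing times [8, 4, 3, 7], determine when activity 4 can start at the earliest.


Activity 4 starts after activities 1 through 3 complete.
Predecessor durations: [8, 4, 3]
ES = 8 + 4 + 3 = 15

15


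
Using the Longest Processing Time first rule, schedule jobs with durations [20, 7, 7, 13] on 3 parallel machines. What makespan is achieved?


Sort jobs in decreasing order (LPT): [20, 13, 7, 7]
Assign each job to the least loaded machine:
  Machine 1: jobs [20], load = 20
  Machine 2: jobs [13], load = 13
  Machine 3: jobs [7, 7], load = 14
Makespan = max load = 20

20


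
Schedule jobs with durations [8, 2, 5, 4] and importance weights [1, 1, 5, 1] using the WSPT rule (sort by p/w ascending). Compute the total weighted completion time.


Compute p/w ratios and sort ascending (WSPT): [(5, 5), (2, 1), (4, 1), (8, 1)]
Compute weighted completion times:
  Job (p=5,w=5): C=5, w*C=5*5=25
  Job (p=2,w=1): C=7, w*C=1*7=7
  Job (p=4,w=1): C=11, w*C=1*11=11
  Job (p=8,w=1): C=19, w*C=1*19=19
Total weighted completion time = 62

62


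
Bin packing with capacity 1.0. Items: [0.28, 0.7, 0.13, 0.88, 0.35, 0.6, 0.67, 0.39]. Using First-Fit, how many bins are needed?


Place items sequentially using First-Fit:
  Item 0.28 -> new Bin 1
  Item 0.7 -> Bin 1 (now 0.98)
  Item 0.13 -> new Bin 2
  Item 0.88 -> new Bin 3
  Item 0.35 -> Bin 2 (now 0.48)
  Item 0.6 -> new Bin 4
  Item 0.67 -> new Bin 5
  Item 0.39 -> Bin 2 (now 0.87)
Total bins used = 5

5


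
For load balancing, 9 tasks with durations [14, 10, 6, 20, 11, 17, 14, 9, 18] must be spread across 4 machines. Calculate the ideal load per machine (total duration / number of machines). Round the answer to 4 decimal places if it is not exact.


Total processing time = 14 + 10 + 6 + 20 + 11 + 17 + 14 + 9 + 18 = 119
Number of machines = 4
Ideal balanced load = 119 / 4 = 29.75

29.75


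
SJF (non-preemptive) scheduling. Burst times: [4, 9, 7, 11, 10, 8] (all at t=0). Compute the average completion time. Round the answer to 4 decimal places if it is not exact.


SJF order (ascending): [4, 7, 8, 9, 10, 11]
Completion times:
  Job 1: burst=4, C=4
  Job 2: burst=7, C=11
  Job 3: burst=8, C=19
  Job 4: burst=9, C=28
  Job 5: burst=10, C=38
  Job 6: burst=11, C=49
Average completion = 149/6 = 24.8333

24.8333


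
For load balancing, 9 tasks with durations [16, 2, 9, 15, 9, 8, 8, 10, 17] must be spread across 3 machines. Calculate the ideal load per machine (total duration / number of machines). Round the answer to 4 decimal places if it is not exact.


Total processing time = 16 + 2 + 9 + 15 + 9 + 8 + 8 + 10 + 17 = 94
Number of machines = 3
Ideal balanced load = 94 / 3 = 31.3333

31.3333


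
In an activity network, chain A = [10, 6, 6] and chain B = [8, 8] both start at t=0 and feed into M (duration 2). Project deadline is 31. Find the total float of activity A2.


Forward pass: ES(A2) = sum of predecessors on chain A = 10
EF = ES + duration = 10 + 6 = 16
Backward pass: LF(M) = deadline = 31; LS(M) = 31 - 2 = 29
LF(A2) = LS(M) - sum(successors on chain A) = 29 - 6 = 23
LS = LF - duration = 23 - 6 = 17
Total float = LS - ES = 17 - 10 = 7

7


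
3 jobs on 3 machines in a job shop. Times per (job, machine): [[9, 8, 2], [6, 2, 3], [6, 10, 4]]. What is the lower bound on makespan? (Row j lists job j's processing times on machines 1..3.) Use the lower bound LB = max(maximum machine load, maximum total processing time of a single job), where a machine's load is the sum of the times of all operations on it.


Machine loads:
  Machine 1: 9 + 6 + 6 = 21
  Machine 2: 8 + 2 + 10 = 20
  Machine 3: 2 + 3 + 4 = 9
Max machine load = 21
Job totals:
  Job 1: 19
  Job 2: 11
  Job 3: 20
Max job total = 20
Lower bound = max(21, 20) = 21

21


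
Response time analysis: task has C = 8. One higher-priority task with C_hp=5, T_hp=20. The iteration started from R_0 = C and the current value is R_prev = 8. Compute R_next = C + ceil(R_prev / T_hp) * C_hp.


R_next = C + ceil(R_prev / T_hp) * C_hp
ceil(8 / 20) = ceil(0.4) = 1
Interference = 1 * 5 = 5
R_next = 8 + 5 = 13

13


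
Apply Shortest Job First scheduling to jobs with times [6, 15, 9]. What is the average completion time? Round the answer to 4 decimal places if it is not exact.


SJF order (ascending): [6, 9, 15]
Completion times:
  Job 1: burst=6, C=6
  Job 2: burst=9, C=15
  Job 3: burst=15, C=30
Average completion = 51/3 = 17.0

17.0


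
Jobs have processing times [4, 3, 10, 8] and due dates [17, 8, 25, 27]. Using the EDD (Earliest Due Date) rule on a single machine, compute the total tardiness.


Sort by due date (EDD order): [(3, 8), (4, 17), (10, 25), (8, 27)]
Compute completion times and tardiness:
  Job 1: p=3, d=8, C=3, tardiness=max(0,3-8)=0
  Job 2: p=4, d=17, C=7, tardiness=max(0,7-17)=0
  Job 3: p=10, d=25, C=17, tardiness=max(0,17-25)=0
  Job 4: p=8, d=27, C=25, tardiness=max(0,25-27)=0
Total tardiness = 0

0


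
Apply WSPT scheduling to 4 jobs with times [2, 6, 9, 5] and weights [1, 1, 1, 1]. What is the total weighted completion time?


Compute p/w ratios and sort ascending (WSPT): [(2, 1), (5, 1), (6, 1), (9, 1)]
Compute weighted completion times:
  Job (p=2,w=1): C=2, w*C=1*2=2
  Job (p=5,w=1): C=7, w*C=1*7=7
  Job (p=6,w=1): C=13, w*C=1*13=13
  Job (p=9,w=1): C=22, w*C=1*22=22
Total weighted completion time = 44

44


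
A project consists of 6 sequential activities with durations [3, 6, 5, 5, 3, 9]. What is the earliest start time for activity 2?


Activity 2 starts after activities 1 through 1 complete.
Predecessor durations: [3]
ES = 3 = 3

3


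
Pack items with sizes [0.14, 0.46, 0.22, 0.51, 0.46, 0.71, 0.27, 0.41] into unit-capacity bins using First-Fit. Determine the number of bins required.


Place items sequentially using First-Fit:
  Item 0.14 -> new Bin 1
  Item 0.46 -> Bin 1 (now 0.6)
  Item 0.22 -> Bin 1 (now 0.82)
  Item 0.51 -> new Bin 2
  Item 0.46 -> Bin 2 (now 0.97)
  Item 0.71 -> new Bin 3
  Item 0.27 -> Bin 3 (now 0.98)
  Item 0.41 -> new Bin 4
Total bins used = 4

4


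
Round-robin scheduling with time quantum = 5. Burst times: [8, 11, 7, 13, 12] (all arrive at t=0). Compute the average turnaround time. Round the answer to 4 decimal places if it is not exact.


Time quantum = 5
Execution trace:
  J1 runs 5 units, time = 5
  J2 runs 5 units, time = 10
  J3 runs 5 units, time = 15
  J4 runs 5 units, time = 20
  J5 runs 5 units, time = 25
  J1 runs 3 units, time = 28
  J2 runs 5 units, time = 33
  J3 runs 2 units, time = 35
  J4 runs 5 units, time = 40
  J5 runs 5 units, time = 45
  J2 runs 1 units, time = 46
  J4 runs 3 units, time = 49
  J5 runs 2 units, time = 51
Finish times: [28, 46, 35, 49, 51]
Average turnaround = 209/5 = 41.8

41.8


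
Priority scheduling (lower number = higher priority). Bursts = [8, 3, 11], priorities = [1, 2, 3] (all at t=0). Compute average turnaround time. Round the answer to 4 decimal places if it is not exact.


Sort by priority (ascending = highest first):
Order: [(1, 8), (2, 3), (3, 11)]
Completion times:
  Priority 1, burst=8, C=8
  Priority 2, burst=3, C=11
  Priority 3, burst=11, C=22
Average turnaround = 41/3 = 13.6667

13.6667


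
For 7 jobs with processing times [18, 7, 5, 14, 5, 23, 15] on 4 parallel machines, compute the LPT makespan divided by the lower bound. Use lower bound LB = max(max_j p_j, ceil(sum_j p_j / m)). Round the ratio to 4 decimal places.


LPT order: [23, 18, 15, 14, 7, 5, 5]
Machine loads after assignment: [23, 23, 20, 21]
LPT makespan = 23
Lower bound = max(max_job, ceil(total/4)) = max(23, 22) = 23
Ratio = 23 / 23 = 1.0

1.0


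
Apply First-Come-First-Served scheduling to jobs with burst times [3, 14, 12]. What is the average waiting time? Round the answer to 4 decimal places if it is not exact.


FCFS order (as given): [3, 14, 12]
Waiting times:
  Job 1: wait = 0
  Job 2: wait = 3
  Job 3: wait = 17
Sum of waiting times = 20
Average waiting time = 20/3 = 6.6667

6.6667


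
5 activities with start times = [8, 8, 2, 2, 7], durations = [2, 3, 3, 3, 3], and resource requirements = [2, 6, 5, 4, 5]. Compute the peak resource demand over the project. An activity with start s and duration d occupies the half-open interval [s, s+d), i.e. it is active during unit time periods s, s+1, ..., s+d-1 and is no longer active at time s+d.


Each activity i is active on [start_i, start_i + duration_i).
Compute total resource usage per time slot:
  t=0: active resources = [], total = 0
  t=1: active resources = [], total = 0
  t=2: active resources = [5, 4], total = 9
  t=3: active resources = [5, 4], total = 9
  t=4: active resources = [5, 4], total = 9
  t=5: active resources = [], total = 0
  t=6: active resources = [], total = 0
  t=7: active resources = [5], total = 5
  t=8: active resources = [2, 6, 5], total = 13
  t=9: active resources = [2, 6, 5], total = 13
  t=10: active resources = [6], total = 6
Peak resource demand = 13

13


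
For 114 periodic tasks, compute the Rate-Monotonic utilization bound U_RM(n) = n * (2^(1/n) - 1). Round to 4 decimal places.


Compute 2^(1/114) = 1.0060987606
Subtract 1: 1.0060987606 - 1 = 0.0060987606
Multiply by n: 114 * 0.0060987606 = 0.6952587084
Round to 4 dp: 0.6953

0.6953


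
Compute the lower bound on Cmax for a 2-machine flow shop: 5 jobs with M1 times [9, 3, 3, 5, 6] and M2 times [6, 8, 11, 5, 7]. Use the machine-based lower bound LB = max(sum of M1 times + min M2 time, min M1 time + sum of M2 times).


LB1 = sum(M1 times) + min(M2 times) = 26 + 5 = 31
LB2 = min(M1 times) + sum(M2 times) = 3 + 37 = 40
Lower bound = max(LB1, LB2) = max(31, 40) = 40

40


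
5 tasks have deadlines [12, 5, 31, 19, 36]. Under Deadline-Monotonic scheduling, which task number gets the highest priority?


Sort tasks by relative deadline (ascending):
  Task 2: deadline = 5
  Task 1: deadline = 12
  Task 4: deadline = 19
  Task 3: deadline = 31
  Task 5: deadline = 36
Priority order (highest first): [2, 1, 4, 3, 5]
Highest priority task = 2

2


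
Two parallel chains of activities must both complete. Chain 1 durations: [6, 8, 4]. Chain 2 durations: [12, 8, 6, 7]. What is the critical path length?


Path A total = 6 + 8 + 4 = 18
Path B total = 12 + 8 + 6 + 7 = 33
Critical path = longest path = max(18, 33) = 33

33


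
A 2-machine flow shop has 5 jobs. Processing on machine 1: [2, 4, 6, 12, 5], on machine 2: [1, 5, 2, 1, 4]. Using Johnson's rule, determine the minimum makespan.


Apply Johnson's rule:
  Group 1 (a <= b): [(2, 4, 5)]
  Group 2 (a > b): [(5, 5, 4), (3, 6, 2), (1, 2, 1), (4, 12, 1)]
Optimal job order: [2, 5, 3, 1, 4]
Schedule:
  Job 2: M1 done at 4, M2 done at 9
  Job 5: M1 done at 9, M2 done at 13
  Job 3: M1 done at 15, M2 done at 17
  Job 1: M1 done at 17, M2 done at 18
  Job 4: M1 done at 29, M2 done at 30
Makespan = 30

30


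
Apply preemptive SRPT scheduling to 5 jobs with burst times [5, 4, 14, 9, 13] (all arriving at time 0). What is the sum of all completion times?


Since all jobs arrive at t=0, SRPT equals SPT ordering.
SPT order: [4, 5, 9, 13, 14]
Completion times:
  Job 1: p=4, C=4
  Job 2: p=5, C=9
  Job 3: p=9, C=18
  Job 4: p=13, C=31
  Job 5: p=14, C=45
Total completion time = 4 + 9 + 18 + 31 + 45 = 107

107


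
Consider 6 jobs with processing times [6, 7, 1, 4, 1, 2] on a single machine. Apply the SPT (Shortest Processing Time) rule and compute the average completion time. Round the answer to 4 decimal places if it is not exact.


Sort jobs by processing time (SPT order): [1, 1, 2, 4, 6, 7]
Compute completion times sequentially:
  Job 1: processing = 1, completes at 1
  Job 2: processing = 1, completes at 2
  Job 3: processing = 2, completes at 4
  Job 4: processing = 4, completes at 8
  Job 5: processing = 6, completes at 14
  Job 6: processing = 7, completes at 21
Sum of completion times = 50
Average completion time = 50/6 = 8.3333

8.3333


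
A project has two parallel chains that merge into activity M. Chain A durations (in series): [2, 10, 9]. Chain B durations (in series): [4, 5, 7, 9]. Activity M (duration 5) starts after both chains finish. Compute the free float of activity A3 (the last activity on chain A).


ES(A3) = sum of predecessors on chain A = 12
EF(A3) = ES + duration = 12 + 9 = 21
Successor of A3 is M. ES(M) = max(sum(A), sum(B)) = max(21, 25) = 25
Free float = ES(successor) - EF(current) = 25 - 21 = 4

4


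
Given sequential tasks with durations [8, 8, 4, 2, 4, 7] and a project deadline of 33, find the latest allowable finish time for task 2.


LF(activity 2) = deadline - sum of successor durations
Successors: activities 3 through 6 with durations [4, 2, 4, 7]
Sum of successor durations = 17
LF = 33 - 17 = 16

16


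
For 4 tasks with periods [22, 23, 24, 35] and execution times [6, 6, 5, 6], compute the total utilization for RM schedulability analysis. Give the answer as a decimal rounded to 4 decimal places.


Compute individual utilizations (exact fractions):
  Task 1: C/T = 6/22 = 3/11 (approx. 0.2727)
  Task 2: C/T = 6/23 (approx. 0.2609)
  Task 3: C/T = 5/24 (approx. 0.2083)
  Task 4: C/T = 6/35 (approx. 0.1714)
Total utilization U = 3/11 + 6/23 + 5/24 + 6/35 = 194107/212520
Rounded to 4 decimal places: U = 0.9134
RM (Liu & Layland) bound for 4 tasks = 0.756828; compare with U = 194107/212520 (approx. 0.913359)
bound < U <= 1, so the RM sufficient condition is not met (inconclusive; an exact test such as response-time analysis is needed).

0.9134


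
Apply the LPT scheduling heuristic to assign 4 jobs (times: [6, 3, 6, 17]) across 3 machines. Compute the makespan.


Sort jobs in decreasing order (LPT): [17, 6, 6, 3]
Assign each job to the least loaded machine:
  Machine 1: jobs [17], load = 17
  Machine 2: jobs [6, 3], load = 9
  Machine 3: jobs [6], load = 6
Makespan = max load = 17

17


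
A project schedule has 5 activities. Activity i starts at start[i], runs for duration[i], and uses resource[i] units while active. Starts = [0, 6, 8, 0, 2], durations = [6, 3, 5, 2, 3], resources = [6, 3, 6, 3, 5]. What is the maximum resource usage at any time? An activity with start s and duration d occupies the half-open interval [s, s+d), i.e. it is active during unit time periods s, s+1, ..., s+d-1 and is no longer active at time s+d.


Each activity i is active on [start_i, start_i + duration_i).
Compute total resource usage per time slot:
  t=0: active resources = [6, 3], total = 9
  t=1: active resources = [6, 3], total = 9
  t=2: active resources = [6, 5], total = 11
  t=3: active resources = [6, 5], total = 11
  t=4: active resources = [6, 5], total = 11
  t=5: active resources = [6], total = 6
  t=6: active resources = [3], total = 3
  t=7: active resources = [3], total = 3
  t=8: active resources = [3, 6], total = 9
  t=9: active resources = [6], total = 6
  t=10: active resources = [6], total = 6
  t=11: active resources = [6], total = 6
  t=12: active resources = [6], total = 6
Peak resource demand = 11

11


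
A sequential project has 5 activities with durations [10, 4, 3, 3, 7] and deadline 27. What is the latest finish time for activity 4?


LF(activity 4) = deadline - sum of successor durations
Successors: activities 5 through 5 with durations [7]
Sum of successor durations = 7
LF = 27 - 7 = 20

20


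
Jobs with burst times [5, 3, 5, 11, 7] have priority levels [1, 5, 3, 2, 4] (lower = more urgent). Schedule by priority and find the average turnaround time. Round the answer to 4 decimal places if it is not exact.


Sort by priority (ascending = highest first):
Order: [(1, 5), (2, 11), (3, 5), (4, 7), (5, 3)]
Completion times:
  Priority 1, burst=5, C=5
  Priority 2, burst=11, C=16
  Priority 3, burst=5, C=21
  Priority 4, burst=7, C=28
  Priority 5, burst=3, C=31
Average turnaround = 101/5 = 20.2

20.2


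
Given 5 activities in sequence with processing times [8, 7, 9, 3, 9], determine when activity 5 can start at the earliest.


Activity 5 starts after activities 1 through 4 complete.
Predecessor durations: [8, 7, 9, 3]
ES = 8 + 7 + 9 + 3 = 27

27


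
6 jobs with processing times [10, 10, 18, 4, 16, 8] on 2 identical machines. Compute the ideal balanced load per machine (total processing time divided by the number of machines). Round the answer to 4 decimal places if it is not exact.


Total processing time = 10 + 10 + 18 + 4 + 16 + 8 = 66
Number of machines = 2
Ideal balanced load = 66 / 2 = 33.0

33.0


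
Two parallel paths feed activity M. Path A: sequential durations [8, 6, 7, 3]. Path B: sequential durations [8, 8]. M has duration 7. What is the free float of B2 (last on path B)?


ES(B2) = sum of predecessors on chain B = 8
EF(B2) = ES + duration = 8 + 8 = 16
Successor of B2 is M. ES(M) = max(sum(A), sum(B)) = max(24, 16) = 24
Free float = ES(successor) - EF(current) = 24 - 16 = 8

8


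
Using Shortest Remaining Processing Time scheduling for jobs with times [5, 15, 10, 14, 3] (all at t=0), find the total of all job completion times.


Since all jobs arrive at t=0, SRPT equals SPT ordering.
SPT order: [3, 5, 10, 14, 15]
Completion times:
  Job 1: p=3, C=3
  Job 2: p=5, C=8
  Job 3: p=10, C=18
  Job 4: p=14, C=32
  Job 5: p=15, C=47
Total completion time = 3 + 8 + 18 + 32 + 47 = 108

108


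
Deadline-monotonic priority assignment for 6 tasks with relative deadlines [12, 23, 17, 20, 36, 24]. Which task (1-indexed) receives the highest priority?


Sort tasks by relative deadline (ascending):
  Task 1: deadline = 12
  Task 3: deadline = 17
  Task 4: deadline = 20
  Task 2: deadline = 23
  Task 6: deadline = 24
  Task 5: deadline = 36
Priority order (highest first): [1, 3, 4, 2, 6, 5]
Highest priority task = 1

1


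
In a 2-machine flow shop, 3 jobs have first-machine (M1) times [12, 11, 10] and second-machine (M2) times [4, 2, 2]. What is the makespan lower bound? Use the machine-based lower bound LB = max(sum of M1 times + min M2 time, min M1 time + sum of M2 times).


LB1 = sum(M1 times) + min(M2 times) = 33 + 2 = 35
LB2 = min(M1 times) + sum(M2 times) = 10 + 8 = 18
Lower bound = max(LB1, LB2) = max(35, 18) = 35

35


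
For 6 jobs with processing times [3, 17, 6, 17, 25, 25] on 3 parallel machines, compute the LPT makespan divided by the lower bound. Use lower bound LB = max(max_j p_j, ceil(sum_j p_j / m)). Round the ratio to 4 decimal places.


LPT order: [25, 25, 17, 17, 6, 3]
Machine loads after assignment: [31, 28, 34]
LPT makespan = 34
Lower bound = max(max_job, ceil(total/3)) = max(25, 31) = 31
Ratio = 34 / 31 = 1.0968

1.0968


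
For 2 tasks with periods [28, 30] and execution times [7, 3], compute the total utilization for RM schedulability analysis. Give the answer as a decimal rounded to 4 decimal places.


Compute individual utilizations (exact fractions):
  Task 1: C/T = 7/28 = 1/4 (approx. 0.25)
  Task 2: C/T = 3/30 = 1/10 (approx. 0.1)
Total utilization U = 1/4 + 1/10 = 7/20
Rounded to 4 decimal places: U = 0.3500
RM (Liu & Layland) bound for 2 tasks = 0.828427; compare with U = 7/20 (approx. 0.350000)
U <= bound, so schedulable by RM sufficient condition.

0.3500


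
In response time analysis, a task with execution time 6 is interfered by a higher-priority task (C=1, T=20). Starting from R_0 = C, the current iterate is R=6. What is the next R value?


R_next = C + ceil(R_prev / T_hp) * C_hp
ceil(6 / 20) = ceil(0.3) = 1
Interference = 1 * 1 = 1
R_next = 6 + 1 = 7

7


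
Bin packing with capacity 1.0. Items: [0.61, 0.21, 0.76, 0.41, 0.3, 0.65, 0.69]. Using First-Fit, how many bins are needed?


Place items sequentially using First-Fit:
  Item 0.61 -> new Bin 1
  Item 0.21 -> Bin 1 (now 0.82)
  Item 0.76 -> new Bin 2
  Item 0.41 -> new Bin 3
  Item 0.3 -> Bin 3 (now 0.71)
  Item 0.65 -> new Bin 4
  Item 0.69 -> new Bin 5
Total bins used = 5

5


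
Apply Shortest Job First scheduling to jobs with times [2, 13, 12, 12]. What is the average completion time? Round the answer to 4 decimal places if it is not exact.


SJF order (ascending): [2, 12, 12, 13]
Completion times:
  Job 1: burst=2, C=2
  Job 2: burst=12, C=14
  Job 3: burst=12, C=26
  Job 4: burst=13, C=39
Average completion = 81/4 = 20.25

20.25


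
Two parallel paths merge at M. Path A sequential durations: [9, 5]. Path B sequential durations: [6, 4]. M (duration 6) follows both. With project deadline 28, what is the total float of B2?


Forward pass: ES(B2) = sum of predecessors on chain B = 6
EF = ES + duration = 6 + 4 = 10
Backward pass: LF(M) = deadline = 28; LS(M) = 28 - 6 = 22
LF(B2) = LS(M) - sum(successors on chain B) = 22 - 0 = 22
LS = LF - duration = 22 - 4 = 18
Total float = LS - ES = 18 - 6 = 12

12


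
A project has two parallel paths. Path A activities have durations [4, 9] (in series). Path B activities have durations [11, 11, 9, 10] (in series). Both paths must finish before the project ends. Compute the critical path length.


Path A total = 4 + 9 = 13
Path B total = 11 + 11 + 9 + 10 = 41
Critical path = longest path = max(13, 41) = 41

41


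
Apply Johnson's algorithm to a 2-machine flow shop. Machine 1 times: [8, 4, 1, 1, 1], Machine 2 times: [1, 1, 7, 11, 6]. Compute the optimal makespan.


Apply Johnson's rule:
  Group 1 (a <= b): [(3, 1, 7), (4, 1, 11), (5, 1, 6)]
  Group 2 (a > b): [(1, 8, 1), (2, 4, 1)]
Optimal job order: [3, 4, 5, 1, 2]
Schedule:
  Job 3: M1 done at 1, M2 done at 8
  Job 4: M1 done at 2, M2 done at 19
  Job 5: M1 done at 3, M2 done at 25
  Job 1: M1 done at 11, M2 done at 26
  Job 2: M1 done at 15, M2 done at 27
Makespan = 27

27


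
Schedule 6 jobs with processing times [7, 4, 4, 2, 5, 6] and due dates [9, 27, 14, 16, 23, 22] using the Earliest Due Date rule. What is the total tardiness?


Sort by due date (EDD order): [(7, 9), (4, 14), (2, 16), (6, 22), (5, 23), (4, 27)]
Compute completion times and tardiness:
  Job 1: p=7, d=9, C=7, tardiness=max(0,7-9)=0
  Job 2: p=4, d=14, C=11, tardiness=max(0,11-14)=0
  Job 3: p=2, d=16, C=13, tardiness=max(0,13-16)=0
  Job 4: p=6, d=22, C=19, tardiness=max(0,19-22)=0
  Job 5: p=5, d=23, C=24, tardiness=max(0,24-23)=1
  Job 6: p=4, d=27, C=28, tardiness=max(0,28-27)=1
Total tardiness = 2

2


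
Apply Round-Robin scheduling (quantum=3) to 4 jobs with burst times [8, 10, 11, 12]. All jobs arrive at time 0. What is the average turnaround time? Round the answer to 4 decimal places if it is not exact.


Time quantum = 3
Execution trace:
  J1 runs 3 units, time = 3
  J2 runs 3 units, time = 6
  J3 runs 3 units, time = 9
  J4 runs 3 units, time = 12
  J1 runs 3 units, time = 15
  J2 runs 3 units, time = 18
  J3 runs 3 units, time = 21
  J4 runs 3 units, time = 24
  J1 runs 2 units, time = 26
  J2 runs 3 units, time = 29
  J3 runs 3 units, time = 32
  J4 runs 3 units, time = 35
  J2 runs 1 units, time = 36
  J3 runs 2 units, time = 38
  J4 runs 3 units, time = 41
Finish times: [26, 36, 38, 41]
Average turnaround = 141/4 = 35.25

35.25


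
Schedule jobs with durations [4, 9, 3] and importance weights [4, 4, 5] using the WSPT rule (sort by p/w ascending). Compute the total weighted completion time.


Compute p/w ratios and sort ascending (WSPT): [(3, 5), (4, 4), (9, 4)]
Compute weighted completion times:
  Job (p=3,w=5): C=3, w*C=5*3=15
  Job (p=4,w=4): C=7, w*C=4*7=28
  Job (p=9,w=4): C=16, w*C=4*16=64
Total weighted completion time = 107

107


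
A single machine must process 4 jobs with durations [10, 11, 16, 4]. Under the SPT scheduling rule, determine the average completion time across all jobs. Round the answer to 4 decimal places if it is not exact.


Sort jobs by processing time (SPT order): [4, 10, 11, 16]
Compute completion times sequentially:
  Job 1: processing = 4, completes at 4
  Job 2: processing = 10, completes at 14
  Job 3: processing = 11, completes at 25
  Job 4: processing = 16, completes at 41
Sum of completion times = 84
Average completion time = 84/4 = 21.0

21.0


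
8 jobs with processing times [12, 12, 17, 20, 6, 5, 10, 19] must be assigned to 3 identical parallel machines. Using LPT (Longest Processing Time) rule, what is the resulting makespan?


Sort jobs in decreasing order (LPT): [20, 19, 17, 12, 12, 10, 6, 5]
Assign each job to the least loaded machine:
  Machine 1: jobs [20, 10, 5], load = 35
  Machine 2: jobs [19, 12], load = 31
  Machine 3: jobs [17, 12, 6], load = 35
Makespan = max load = 35

35


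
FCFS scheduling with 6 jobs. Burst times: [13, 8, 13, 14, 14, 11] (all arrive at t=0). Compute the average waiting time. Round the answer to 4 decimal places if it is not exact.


FCFS order (as given): [13, 8, 13, 14, 14, 11]
Waiting times:
  Job 1: wait = 0
  Job 2: wait = 13
  Job 3: wait = 21
  Job 4: wait = 34
  Job 5: wait = 48
  Job 6: wait = 62
Sum of waiting times = 178
Average waiting time = 178/6 = 29.6667

29.6667


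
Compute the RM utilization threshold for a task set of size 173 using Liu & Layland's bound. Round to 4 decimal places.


Compute 2^(1/173) = 1.0040146684
Subtract 1: 1.0040146684 - 1 = 0.0040146684
Multiply by n: 173 * 0.0040146684 = 0.6945376332
Round to 4 dp: 0.6945

0.6945


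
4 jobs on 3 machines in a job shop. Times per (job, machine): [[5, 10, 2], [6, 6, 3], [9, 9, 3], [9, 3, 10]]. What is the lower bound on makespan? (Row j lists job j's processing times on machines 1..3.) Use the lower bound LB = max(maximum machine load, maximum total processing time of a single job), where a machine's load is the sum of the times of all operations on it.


Machine loads:
  Machine 1: 5 + 6 + 9 + 9 = 29
  Machine 2: 10 + 6 + 9 + 3 = 28
  Machine 3: 2 + 3 + 3 + 10 = 18
Max machine load = 29
Job totals:
  Job 1: 17
  Job 2: 15
  Job 3: 21
  Job 4: 22
Max job total = 22
Lower bound = max(29, 22) = 29

29


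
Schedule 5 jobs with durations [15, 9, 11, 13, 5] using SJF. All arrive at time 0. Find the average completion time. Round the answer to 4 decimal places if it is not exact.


SJF order (ascending): [5, 9, 11, 13, 15]
Completion times:
  Job 1: burst=5, C=5
  Job 2: burst=9, C=14
  Job 3: burst=11, C=25
  Job 4: burst=13, C=38
  Job 5: burst=15, C=53
Average completion = 135/5 = 27.0

27.0


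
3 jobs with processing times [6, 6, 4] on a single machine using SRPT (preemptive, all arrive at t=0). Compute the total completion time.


Since all jobs arrive at t=0, SRPT equals SPT ordering.
SPT order: [4, 6, 6]
Completion times:
  Job 1: p=4, C=4
  Job 2: p=6, C=10
  Job 3: p=6, C=16
Total completion time = 4 + 10 + 16 = 30

30


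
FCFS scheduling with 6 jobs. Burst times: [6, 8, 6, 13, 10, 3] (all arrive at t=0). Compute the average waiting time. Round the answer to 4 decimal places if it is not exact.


FCFS order (as given): [6, 8, 6, 13, 10, 3]
Waiting times:
  Job 1: wait = 0
  Job 2: wait = 6
  Job 3: wait = 14
  Job 4: wait = 20
  Job 5: wait = 33
  Job 6: wait = 43
Sum of waiting times = 116
Average waiting time = 116/6 = 19.3333

19.3333


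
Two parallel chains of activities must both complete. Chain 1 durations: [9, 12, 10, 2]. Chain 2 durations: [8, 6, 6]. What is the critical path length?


Path A total = 9 + 12 + 10 + 2 = 33
Path B total = 8 + 6 + 6 = 20
Critical path = longest path = max(33, 20) = 33

33


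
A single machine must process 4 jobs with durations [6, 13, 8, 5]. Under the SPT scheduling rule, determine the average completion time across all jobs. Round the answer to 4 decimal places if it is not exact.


Sort jobs by processing time (SPT order): [5, 6, 8, 13]
Compute completion times sequentially:
  Job 1: processing = 5, completes at 5
  Job 2: processing = 6, completes at 11
  Job 3: processing = 8, completes at 19
  Job 4: processing = 13, completes at 32
Sum of completion times = 67
Average completion time = 67/4 = 16.75

16.75


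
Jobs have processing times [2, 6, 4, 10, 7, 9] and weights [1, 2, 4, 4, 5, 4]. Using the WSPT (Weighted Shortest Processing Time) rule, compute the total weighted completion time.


Compute p/w ratios and sort ascending (WSPT): [(4, 4), (7, 5), (2, 1), (9, 4), (10, 4), (6, 2)]
Compute weighted completion times:
  Job (p=4,w=4): C=4, w*C=4*4=16
  Job (p=7,w=5): C=11, w*C=5*11=55
  Job (p=2,w=1): C=13, w*C=1*13=13
  Job (p=9,w=4): C=22, w*C=4*22=88
  Job (p=10,w=4): C=32, w*C=4*32=128
  Job (p=6,w=2): C=38, w*C=2*38=76
Total weighted completion time = 376

376


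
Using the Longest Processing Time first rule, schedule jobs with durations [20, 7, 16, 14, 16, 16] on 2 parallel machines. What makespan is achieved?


Sort jobs in decreasing order (LPT): [20, 16, 16, 16, 14, 7]
Assign each job to the least loaded machine:
  Machine 1: jobs [20, 16, 7], load = 43
  Machine 2: jobs [16, 16, 14], load = 46
Makespan = max load = 46

46


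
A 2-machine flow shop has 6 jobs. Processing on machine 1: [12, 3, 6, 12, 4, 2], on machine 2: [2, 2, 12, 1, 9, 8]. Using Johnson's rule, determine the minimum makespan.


Apply Johnson's rule:
  Group 1 (a <= b): [(6, 2, 8), (5, 4, 9), (3, 6, 12)]
  Group 2 (a > b): [(1, 12, 2), (2, 3, 2), (4, 12, 1)]
Optimal job order: [6, 5, 3, 1, 2, 4]
Schedule:
  Job 6: M1 done at 2, M2 done at 10
  Job 5: M1 done at 6, M2 done at 19
  Job 3: M1 done at 12, M2 done at 31
  Job 1: M1 done at 24, M2 done at 33
  Job 2: M1 done at 27, M2 done at 35
  Job 4: M1 done at 39, M2 done at 40
Makespan = 40

40


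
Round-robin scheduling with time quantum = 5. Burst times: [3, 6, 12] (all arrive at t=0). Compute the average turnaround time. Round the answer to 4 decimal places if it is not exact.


Time quantum = 5
Execution trace:
  J1 runs 3 units, time = 3
  J2 runs 5 units, time = 8
  J3 runs 5 units, time = 13
  J2 runs 1 units, time = 14
  J3 runs 5 units, time = 19
  J3 runs 2 units, time = 21
Finish times: [3, 14, 21]
Average turnaround = 38/3 = 12.6667

12.6667


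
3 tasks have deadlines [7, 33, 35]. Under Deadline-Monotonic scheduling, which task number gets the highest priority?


Sort tasks by relative deadline (ascending):
  Task 1: deadline = 7
  Task 2: deadline = 33
  Task 3: deadline = 35
Priority order (highest first): [1, 2, 3]
Highest priority task = 1

1


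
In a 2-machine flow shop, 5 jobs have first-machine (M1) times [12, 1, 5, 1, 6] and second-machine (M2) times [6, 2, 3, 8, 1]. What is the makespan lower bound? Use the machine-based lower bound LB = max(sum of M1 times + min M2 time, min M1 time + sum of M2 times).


LB1 = sum(M1 times) + min(M2 times) = 25 + 1 = 26
LB2 = min(M1 times) + sum(M2 times) = 1 + 20 = 21
Lower bound = max(LB1, LB2) = max(26, 21) = 26

26


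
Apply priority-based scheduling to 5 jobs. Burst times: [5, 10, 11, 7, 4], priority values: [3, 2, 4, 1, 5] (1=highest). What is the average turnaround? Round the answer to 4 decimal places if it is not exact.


Sort by priority (ascending = highest first):
Order: [(1, 7), (2, 10), (3, 5), (4, 11), (5, 4)]
Completion times:
  Priority 1, burst=7, C=7
  Priority 2, burst=10, C=17
  Priority 3, burst=5, C=22
  Priority 4, burst=11, C=33
  Priority 5, burst=4, C=37
Average turnaround = 116/5 = 23.2

23.2
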